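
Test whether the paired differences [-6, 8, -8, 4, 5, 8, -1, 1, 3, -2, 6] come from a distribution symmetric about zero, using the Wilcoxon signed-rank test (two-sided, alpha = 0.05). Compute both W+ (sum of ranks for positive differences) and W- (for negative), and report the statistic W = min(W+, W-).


Step 1: Drop any zero differences (none here) and take |d_i|.
|d| = [6, 8, 8, 4, 5, 8, 1, 1, 3, 2, 6]
Step 2: Midrank |d_i| (ties get averaged ranks).
ranks: |6|->7.5, |8|->10, |8|->10, |4|->5, |5|->6, |8|->10, |1|->1.5, |1|->1.5, |3|->4, |2|->3, |6|->7.5
Step 3: Attach original signs; sum ranks with positive sign and with negative sign.
W+ = 10 + 5 + 6 + 10 + 1.5 + 4 + 7.5 = 44
W- = 7.5 + 10 + 1.5 + 3 = 22
(Check: W+ + W- = 66 should equal n(n+1)/2 = 66.)
Step 4: Test statistic W = min(W+, W-) = 22.
Step 5: Ties in |d|, so use the tie-corrected normal approximation.
        E[W] = n(n+1)/4 = 11*12/4 = 33.
        Tie groups: |d|=1 (t=2), |d|=6 (t=2), |d|=8 (t=3); sum(t^3 - t) = 36.
        Var[W] = n(n+1)(2n+1)/24 - sum(t^3-t)/48 = 3036/24 - 36/48 = 125.75.
        z = (W - E[W]) / sqrt(Var[W]) = (22 - 33) / 11.2138 = -0.9809.
        Two-sided p = 2*Phi(z) = 0.326627.
Step 6: alpha = 0.05. fail to reject H0.

W+ = 44, W- = 22, W = min = 22, p = 0.326627, fail to reject H0.


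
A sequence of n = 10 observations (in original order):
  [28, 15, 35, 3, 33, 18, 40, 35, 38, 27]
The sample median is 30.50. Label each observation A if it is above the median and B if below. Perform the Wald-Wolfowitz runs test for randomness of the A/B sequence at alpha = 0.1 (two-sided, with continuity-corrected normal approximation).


Step 1: Compute median = 30.50; label A = above, B = below.
Labels in order: BBABABAAAB  (n_A = 5, n_B = 5)
Step 2: Count runs R = 7.
Step 3: Under H0 (random ordering), E[R] = 2*n_A*n_B/(n_A+n_B) + 1 = 2*5*5/10 + 1 = 6.0000.
        Var[R] = 2*n_A*n_B*(2*n_A*n_B - n_A - n_B) / ((n_A+n_B)^2 * (n_A+n_B-1)) = 2000/900 = 2.2222.
        SD[R] = 1.4907.
Step 4: Continuity-corrected z = (R - 0.5 - E[R]) / SD[R] = (7 - 0.5 - 6.0000) / 1.4907 = 0.3354.
Step 5: Two-sided p-value via normal approximation = 2*(1 - Phi(|z|)) = 0.737316.
Step 6: alpha = 0.1. fail to reject H0.

R = 7, z = 0.3354, p = 0.737316, fail to reject H0.


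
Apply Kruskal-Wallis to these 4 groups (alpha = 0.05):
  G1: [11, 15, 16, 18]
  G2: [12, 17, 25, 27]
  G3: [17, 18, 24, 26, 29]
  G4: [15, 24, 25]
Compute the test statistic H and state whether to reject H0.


Step 1: Combine all N = 16 observations and assign midranks.
sorted (value, group, rank): (11,G1,1), (12,G2,2), (15,G1,3.5), (15,G4,3.5), (16,G1,5), (17,G2,6.5), (17,G3,6.5), (18,G1,8.5), (18,G3,8.5), (24,G3,10.5), (24,G4,10.5), (25,G2,12.5), (25,G4,12.5), (26,G3,14), (27,G2,15), (29,G3,16)
Step 2: Sum ranks within each group.
R_1 = 18 (n_1 = 4)
R_2 = 36 (n_2 = 4)
R_3 = 55.5 (n_3 = 5)
R_4 = 26.5 (n_4 = 3)
Step 3: H = 12/(N(N+1)) * sum(R_i^2/n_i) - 3(N+1)
     = 12/(16*17) * (18^2/4 + 36^2/4 + 55.5^2/5 + 26.5^2/3) - 3*17
     = 0.044118 * 1255.13 - 51
     = 4.373529.
Step 4: Ties present; correction factor C = 1 - 30/(16^3 - 16) = 0.992647. Corrected H = 4.373529 / 0.992647 = 4.405926.
Step 5: Under H0, H ~ chi^2(3); p-value = 0.220837.
Step 6: alpha = 0.05. fail to reject H0.

H = 4.4059, df = 3, p = 0.220837, fail to reject H0.


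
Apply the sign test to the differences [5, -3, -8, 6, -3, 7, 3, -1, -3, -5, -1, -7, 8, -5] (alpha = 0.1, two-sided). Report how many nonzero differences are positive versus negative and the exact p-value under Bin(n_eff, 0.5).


Step 1: Discard zero differences. Original n = 14; n_eff = number of nonzero differences = 14.
Nonzero differences (with sign): +5, -3, -8, +6, -3, +7, +3, -1, -3, -5, -1, -7, +8, -5
Step 2: Count signs: positive = 5, negative = 9.
Step 3: Under H0: P(positive) = 0.5, so the number of positives S ~ Bin(14, 0.5).
Step 4: Two-sided exact p-value = sum of Bin(14,0.5) probabilities at or below the observed probability = 0.423950.
Step 5: alpha = 0.1. fail to reject H0.

n_eff = 14, pos = 5, neg = 9, p = 0.423950, fail to reject H0.


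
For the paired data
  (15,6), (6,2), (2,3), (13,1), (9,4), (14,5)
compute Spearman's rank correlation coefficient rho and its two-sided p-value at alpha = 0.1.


Step 1: Rank x and y separately (midranks; no ties here).
rank(x): 15->6, 6->2, 2->1, 13->4, 9->3, 14->5
rank(y): 6->6, 2->2, 3->3, 1->1, 4->4, 5->5
Step 2: d_i = R_x(i) - R_y(i); compute d_i^2.
  (6-6)^2=0, (2-2)^2=0, (1-3)^2=4, (4-1)^2=9, (3-4)^2=1, (5-5)^2=0
sum(d^2) = 14.
Step 3: rho = 1 - 6*14 / (6*(6^2 - 1)) = 1 - 84/210 = 0.600000.
Step 4: Under H0, t = rho * sqrt((n-2)/(1-rho^2)) = 1.5000 ~ t(4).
Step 5: Two-sided p-value from the t-distribution with 4 df = 0.208000.
Step 6: alpha = 0.1. fail to reject H0.

rho = 0.6000, p = 0.208000, fail to reject H0 at alpha = 0.1.


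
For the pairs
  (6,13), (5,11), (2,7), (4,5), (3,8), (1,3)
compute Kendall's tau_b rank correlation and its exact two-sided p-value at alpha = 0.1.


Step 1: Enumerate the 15 unordered pairs (i,j) with i<j and classify each by sign(x_j-x_i) * sign(y_j-y_i).
  (1,2):dx=-1,dy=-2->C; (1,3):dx=-4,dy=-6->C; (1,4):dx=-2,dy=-8->C; (1,5):dx=-3,dy=-5->C
  (1,6):dx=-5,dy=-10->C; (2,3):dx=-3,dy=-4->C; (2,4):dx=-1,dy=-6->C; (2,5):dx=-2,dy=-3->C
  (2,6):dx=-4,dy=-8->C; (3,4):dx=+2,dy=-2->D; (3,5):dx=+1,dy=+1->C; (3,6):dx=-1,dy=-4->C
  (4,5):dx=-1,dy=+3->D; (4,6):dx=-3,dy=-2->C; (5,6):dx=-2,dy=-5->C
Step 2: C = 13, D = 2, total pairs = 15.
Step 3: tau = (C - D)/(n(n-1)/2) = (13 - 2)/15 = 0.733333.
Step 4: Exact two-sided p-value (enumerate n! = 720 permutations of y under H0): p = 0.055556.
Step 5: alpha = 0.1. reject H0.

tau_b = 0.7333 (C=13, D=2), p = 0.055556, reject H0.


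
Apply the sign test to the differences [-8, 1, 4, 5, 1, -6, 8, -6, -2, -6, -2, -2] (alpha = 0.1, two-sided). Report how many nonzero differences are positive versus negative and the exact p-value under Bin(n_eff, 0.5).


Step 1: Discard zero differences. Original n = 12; n_eff = number of nonzero differences = 12.
Nonzero differences (with sign): -8, +1, +4, +5, +1, -6, +8, -6, -2, -6, -2, -2
Step 2: Count signs: positive = 5, negative = 7.
Step 3: Under H0: P(positive) = 0.5, so the number of positives S ~ Bin(12, 0.5).
Step 4: Two-sided exact p-value = sum of Bin(12,0.5) probabilities at or below the observed probability = 0.774414.
Step 5: alpha = 0.1. fail to reject H0.

n_eff = 12, pos = 5, neg = 7, p = 0.774414, fail to reject H0.


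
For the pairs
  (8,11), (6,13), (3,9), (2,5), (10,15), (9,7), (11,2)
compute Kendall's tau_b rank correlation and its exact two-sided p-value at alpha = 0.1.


Step 1: Enumerate the 21 unordered pairs (i,j) with i<j and classify each by sign(x_j-x_i) * sign(y_j-y_i).
  (1,2):dx=-2,dy=+2->D; (1,3):dx=-5,dy=-2->C; (1,4):dx=-6,dy=-6->C; (1,5):dx=+2,dy=+4->C
  (1,6):dx=+1,dy=-4->D; (1,7):dx=+3,dy=-9->D; (2,3):dx=-3,dy=-4->C; (2,4):dx=-4,dy=-8->C
  (2,5):dx=+4,dy=+2->C; (2,6):dx=+3,dy=-6->D; (2,7):dx=+5,dy=-11->D; (3,4):dx=-1,dy=-4->C
  (3,5):dx=+7,dy=+6->C; (3,6):dx=+6,dy=-2->D; (3,7):dx=+8,dy=-7->D; (4,5):dx=+8,dy=+10->C
  (4,6):dx=+7,dy=+2->C; (4,7):dx=+9,dy=-3->D; (5,6):dx=-1,dy=-8->C; (5,7):dx=+1,dy=-13->D
  (6,7):dx=+2,dy=-5->D
Step 2: C = 11, D = 10, total pairs = 21.
Step 3: tau = (C - D)/(n(n-1)/2) = (11 - 10)/21 = 0.047619.
Step 4: Exact two-sided p-value (enumerate n! = 5040 permutations of y under H0): p = 1.000000.
Step 5: alpha = 0.1. fail to reject H0.

tau_b = 0.0476 (C=11, D=10), p = 1.000000, fail to reject H0.


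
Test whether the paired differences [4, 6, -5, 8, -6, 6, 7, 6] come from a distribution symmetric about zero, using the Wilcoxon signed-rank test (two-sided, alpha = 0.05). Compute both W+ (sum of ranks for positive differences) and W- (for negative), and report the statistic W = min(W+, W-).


Step 1: Drop any zero differences (none here) and take |d_i|.
|d| = [4, 6, 5, 8, 6, 6, 7, 6]
Step 2: Midrank |d_i| (ties get averaged ranks).
ranks: |4|->1, |6|->4.5, |5|->2, |8|->8, |6|->4.5, |6|->4.5, |7|->7, |6|->4.5
Step 3: Attach original signs; sum ranks with positive sign and with negative sign.
W+ = 1 + 4.5 + 8 + 4.5 + 7 + 4.5 = 29.5
W- = 2 + 4.5 = 6.5
(Check: W+ + W- = 36 should equal n(n+1)/2 = 36.)
Step 4: Test statistic W = min(W+, W-) = 6.5.
Step 5: Ties in |d|, so use the tie-corrected normal approximation.
        E[W] = n(n+1)/4 = 8*9/4 = 18.
        Tie groups: |d|=6 (t=4); sum(t^3 - t) = 60.
        Var[W] = n(n+1)(2n+1)/24 - sum(t^3-t)/48 = 1224/24 - 60/48 = 49.75.
        z = (W - E[W]) / sqrt(Var[W]) = (6.5 - 18) / 7.0534 = -1.6304.
        Two-sided p = 2*Phi(z) = 0.103011.
Step 6: alpha = 0.05. fail to reject H0.

W+ = 29.5, W- = 6.5, W = min = 6.5, p = 0.103011, fail to reject H0.


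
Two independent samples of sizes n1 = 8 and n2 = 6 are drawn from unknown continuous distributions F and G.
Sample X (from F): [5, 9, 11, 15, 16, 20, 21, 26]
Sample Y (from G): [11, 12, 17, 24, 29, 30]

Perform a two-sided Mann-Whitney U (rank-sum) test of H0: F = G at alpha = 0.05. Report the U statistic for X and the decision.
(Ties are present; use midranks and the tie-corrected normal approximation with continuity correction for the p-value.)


Step 1: Combine and sort all 14 observations; assign midranks.
sorted (value, group): (5,X), (9,X), (11,X), (11,Y), (12,Y), (15,X), (16,X), (17,Y), (20,X), (21,X), (24,Y), (26,X), (29,Y), (30,Y)
ranks: 5->1, 9->2, 11->3.5, 11->3.5, 12->5, 15->6, 16->7, 17->8, 20->9, 21->10, 24->11, 26->12, 29->13, 30->14
Step 2: Rank sum for X: R1 = 1 + 2 + 3.5 + 6 + 7 + 9 + 10 + 12 = 50.5.
Step 3: U_X = R1 - n1(n1+1)/2 = 50.5 - 8*9/2 = 50.5 - 36 = 14.5.
       U_Y = n1*n2 - U_X = 48 - 14.5 = 33.5.
Step 4: Ties are present, so use the tie-corrected normal approximation (with continuity correction) for the p-value.
Step 5: p-value = 0.244759; compare to alpha = 0.05. fail to reject H0.

U_X = 14.5, p = 0.244759, fail to reject H0 at alpha = 0.05.


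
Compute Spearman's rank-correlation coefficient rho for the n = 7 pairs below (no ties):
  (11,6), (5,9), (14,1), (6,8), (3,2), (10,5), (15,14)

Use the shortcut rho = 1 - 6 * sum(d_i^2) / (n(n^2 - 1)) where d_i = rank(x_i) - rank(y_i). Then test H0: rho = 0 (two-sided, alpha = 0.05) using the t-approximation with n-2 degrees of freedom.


Step 1: Rank x and y separately (midranks; no ties here).
rank(x): 11->5, 5->2, 14->6, 6->3, 3->1, 10->4, 15->7
rank(y): 6->4, 9->6, 1->1, 8->5, 2->2, 5->3, 14->7
Step 2: d_i = R_x(i) - R_y(i); compute d_i^2.
  (5-4)^2=1, (2-6)^2=16, (6-1)^2=25, (3-5)^2=4, (1-2)^2=1, (4-3)^2=1, (7-7)^2=0
sum(d^2) = 48.
Step 3: rho = 1 - 6*48 / (7*(7^2 - 1)) = 1 - 288/336 = 0.142857.
Step 4: Under H0, t = rho * sqrt((n-2)/(1-rho^2)) = 0.3227 ~ t(5).
Step 5: Two-sided p-value from the t-distribution with 5 df = 0.759945.
Step 6: alpha = 0.05. fail to reject H0.

rho = 0.1429, p = 0.759945, fail to reject H0 at alpha = 0.05.


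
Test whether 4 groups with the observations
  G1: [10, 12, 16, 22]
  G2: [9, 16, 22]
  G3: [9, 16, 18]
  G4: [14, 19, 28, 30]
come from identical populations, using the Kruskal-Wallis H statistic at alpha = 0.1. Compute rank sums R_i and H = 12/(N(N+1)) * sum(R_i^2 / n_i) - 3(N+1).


Step 1: Combine all N = 14 observations and assign midranks.
sorted (value, group, rank): (9,G2,1.5), (9,G3,1.5), (10,G1,3), (12,G1,4), (14,G4,5), (16,G1,7), (16,G2,7), (16,G3,7), (18,G3,9), (19,G4,10), (22,G1,11.5), (22,G2,11.5), (28,G4,13), (30,G4,14)
Step 2: Sum ranks within each group.
R_1 = 25.5 (n_1 = 4)
R_2 = 20 (n_2 = 3)
R_3 = 17.5 (n_3 = 3)
R_4 = 42 (n_4 = 4)
Step 3: H = 12/(N(N+1)) * sum(R_i^2/n_i) - 3(N+1)
     = 12/(14*15) * (25.5^2/4 + 20^2/3 + 17.5^2/3 + 42^2/4) - 3*15
     = 0.057143 * 838.979 - 45
     = 2.941667.
Step 4: Ties present; correction factor C = 1 - 36/(14^3 - 14) = 0.986813. Corrected H = 2.941667 / 0.986813 = 2.980976.
Step 5: Under H0, H ~ chi^2(3); p-value = 0.394568.
Step 6: alpha = 0.1. fail to reject H0.

H = 2.9810, df = 3, p = 0.394568, fail to reject H0.


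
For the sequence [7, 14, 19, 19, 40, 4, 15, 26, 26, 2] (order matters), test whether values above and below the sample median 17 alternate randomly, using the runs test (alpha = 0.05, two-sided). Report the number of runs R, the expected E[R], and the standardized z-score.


Step 1: Compute median = 17; label A = above, B = below.
Labels in order: BBAAABBAAB  (n_A = 5, n_B = 5)
Step 2: Count runs R = 5.
Step 3: Under H0 (random ordering), E[R] = 2*n_A*n_B/(n_A+n_B) + 1 = 2*5*5/10 + 1 = 6.0000.
        Var[R] = 2*n_A*n_B*(2*n_A*n_B - n_A - n_B) / ((n_A+n_B)^2 * (n_A+n_B-1)) = 2000/900 = 2.2222.
        SD[R] = 1.4907.
Step 4: Continuity-corrected z = (R + 0.5 - E[R]) / SD[R] = (5 + 0.5 - 6.0000) / 1.4907 = -0.3354.
Step 5: Two-sided p-value via normal approximation = 2*(1 - Phi(|z|)) = 0.737316.
Step 6: alpha = 0.05. fail to reject H0.

R = 5, z = -0.3354, p = 0.737316, fail to reject H0.


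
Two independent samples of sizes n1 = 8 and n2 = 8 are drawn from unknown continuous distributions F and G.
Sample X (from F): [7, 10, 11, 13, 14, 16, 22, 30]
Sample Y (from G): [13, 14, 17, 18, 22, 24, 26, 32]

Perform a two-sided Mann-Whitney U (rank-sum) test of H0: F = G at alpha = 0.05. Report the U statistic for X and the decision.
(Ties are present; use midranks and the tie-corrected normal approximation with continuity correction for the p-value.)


Step 1: Combine and sort all 16 observations; assign midranks.
sorted (value, group): (7,X), (10,X), (11,X), (13,X), (13,Y), (14,X), (14,Y), (16,X), (17,Y), (18,Y), (22,X), (22,Y), (24,Y), (26,Y), (30,X), (32,Y)
ranks: 7->1, 10->2, 11->3, 13->4.5, 13->4.5, 14->6.5, 14->6.5, 16->8, 17->9, 18->10, 22->11.5, 22->11.5, 24->13, 26->14, 30->15, 32->16
Step 2: Rank sum for X: R1 = 1 + 2 + 3 + 4.5 + 6.5 + 8 + 11.5 + 15 = 51.5.
Step 3: U_X = R1 - n1(n1+1)/2 = 51.5 - 8*9/2 = 51.5 - 36 = 15.5.
       U_Y = n1*n2 - U_X = 64 - 15.5 = 48.5.
Step 4: Ties are present, so use the tie-corrected normal approximation (with continuity correction) for the p-value.
Step 5: p-value = 0.092171; compare to alpha = 0.05. fail to reject H0.

U_X = 15.5, p = 0.092171, fail to reject H0 at alpha = 0.05.


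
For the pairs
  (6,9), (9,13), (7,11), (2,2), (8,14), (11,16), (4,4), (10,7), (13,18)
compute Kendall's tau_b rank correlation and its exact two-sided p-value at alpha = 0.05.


Step 1: Enumerate the 36 unordered pairs (i,j) with i<j and classify each by sign(x_j-x_i) * sign(y_j-y_i).
  (1,2):dx=+3,dy=+4->C; (1,3):dx=+1,dy=+2->C; (1,4):dx=-4,dy=-7->C; (1,5):dx=+2,dy=+5->C
  (1,6):dx=+5,dy=+7->C; (1,7):dx=-2,dy=-5->C; (1,8):dx=+4,dy=-2->D; (1,9):dx=+7,dy=+9->C
  (2,3):dx=-2,dy=-2->C; (2,4):dx=-7,dy=-11->C; (2,5):dx=-1,dy=+1->D; (2,6):dx=+2,dy=+3->C
  (2,7):dx=-5,dy=-9->C; (2,8):dx=+1,dy=-6->D; (2,9):dx=+4,dy=+5->C; (3,4):dx=-5,dy=-9->C
  (3,5):dx=+1,dy=+3->C; (3,6):dx=+4,dy=+5->C; (3,7):dx=-3,dy=-7->C; (3,8):dx=+3,dy=-4->D
  (3,9):dx=+6,dy=+7->C; (4,5):dx=+6,dy=+12->C; (4,6):dx=+9,dy=+14->C; (4,7):dx=+2,dy=+2->C
  (4,8):dx=+8,dy=+5->C; (4,9):dx=+11,dy=+16->C; (5,6):dx=+3,dy=+2->C; (5,7):dx=-4,dy=-10->C
  (5,8):dx=+2,dy=-7->D; (5,9):dx=+5,dy=+4->C; (6,7):dx=-7,dy=-12->C; (6,8):dx=-1,dy=-9->C
  (6,9):dx=+2,dy=+2->C; (7,8):dx=+6,dy=+3->C; (7,9):dx=+9,dy=+14->C; (8,9):dx=+3,dy=+11->C
Step 2: C = 31, D = 5, total pairs = 36.
Step 3: tau = (C - D)/(n(n-1)/2) = (31 - 5)/36 = 0.722222.
Step 4: Exact two-sided p-value (enumerate n! = 362880 permutations of y under H0): p = 0.005886.
Step 5: alpha = 0.05. reject H0.

tau_b = 0.7222 (C=31, D=5), p = 0.005886, reject H0.


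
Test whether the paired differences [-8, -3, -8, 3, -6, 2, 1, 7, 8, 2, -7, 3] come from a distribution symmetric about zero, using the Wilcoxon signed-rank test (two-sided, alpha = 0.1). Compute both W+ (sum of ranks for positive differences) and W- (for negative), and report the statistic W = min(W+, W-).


Step 1: Drop any zero differences (none here) and take |d_i|.
|d| = [8, 3, 8, 3, 6, 2, 1, 7, 8, 2, 7, 3]
Step 2: Midrank |d_i| (ties get averaged ranks).
ranks: |8|->11, |3|->5, |8|->11, |3|->5, |6|->7, |2|->2.5, |1|->1, |7|->8.5, |8|->11, |2|->2.5, |7|->8.5, |3|->5
Step 3: Attach original signs; sum ranks with positive sign and with negative sign.
W+ = 5 + 2.5 + 1 + 8.5 + 11 + 2.5 + 5 = 35.5
W- = 11 + 5 + 11 + 7 + 8.5 = 42.5
(Check: W+ + W- = 78 should equal n(n+1)/2 = 78.)
Step 4: Test statistic W = min(W+, W-) = 35.5.
Step 5: Ties in |d|, so use the tie-corrected normal approximation.
        E[W] = n(n+1)/4 = 12*13/4 = 39.
        Tie groups: |d|=2 (t=2), |d|=3 (t=3), |d|=7 (t=2), |d|=8 (t=3); sum(t^3 - t) = 60.
        Var[W] = n(n+1)(2n+1)/24 - sum(t^3-t)/48 = 3900/24 - 60/48 = 161.25.
        z = (W - E[W]) / sqrt(Var[W]) = (35.5 - 39) / 12.6984 = -0.2756.
        Two-sided p = 2*Phi(z) = 0.782836.
Step 6: alpha = 0.1. fail to reject H0.

W+ = 35.5, W- = 42.5, W = min = 35.5, p = 0.782836, fail to reject H0.


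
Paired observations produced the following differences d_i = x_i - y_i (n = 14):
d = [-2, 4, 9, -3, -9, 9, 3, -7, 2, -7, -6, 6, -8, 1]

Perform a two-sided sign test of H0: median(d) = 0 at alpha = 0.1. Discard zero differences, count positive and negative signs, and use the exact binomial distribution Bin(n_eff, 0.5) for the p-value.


Step 1: Discard zero differences. Original n = 14; n_eff = number of nonzero differences = 14.
Nonzero differences (with sign): -2, +4, +9, -3, -9, +9, +3, -7, +2, -7, -6, +6, -8, +1
Step 2: Count signs: positive = 7, negative = 7.
Step 3: Under H0: P(positive) = 0.5, so the number of positives S ~ Bin(14, 0.5).
Step 4: Two-sided exact p-value = sum of Bin(14,0.5) probabilities at or below the observed probability = 1.000000.
Step 5: alpha = 0.1. fail to reject H0.

n_eff = 14, pos = 7, neg = 7, p = 1.000000, fail to reject H0.


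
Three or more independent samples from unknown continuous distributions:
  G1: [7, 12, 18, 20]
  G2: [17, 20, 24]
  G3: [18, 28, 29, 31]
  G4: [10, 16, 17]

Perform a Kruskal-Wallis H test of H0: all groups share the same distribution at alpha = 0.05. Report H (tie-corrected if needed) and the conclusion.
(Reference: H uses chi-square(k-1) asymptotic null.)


Step 1: Combine all N = 14 observations and assign midranks.
sorted (value, group, rank): (7,G1,1), (10,G4,2), (12,G1,3), (16,G4,4), (17,G2,5.5), (17,G4,5.5), (18,G1,7.5), (18,G3,7.5), (20,G1,9.5), (20,G2,9.5), (24,G2,11), (28,G3,12), (29,G3,13), (31,G3,14)
Step 2: Sum ranks within each group.
R_1 = 21 (n_1 = 4)
R_2 = 26 (n_2 = 3)
R_3 = 46.5 (n_3 = 4)
R_4 = 11.5 (n_4 = 3)
Step 3: H = 12/(N(N+1)) * sum(R_i^2/n_i) - 3(N+1)
     = 12/(14*15) * (21^2/4 + 26^2/3 + 46.5^2/4 + 11.5^2/3) - 3*15
     = 0.057143 * 920.229 - 45
     = 7.584524.
Step 4: Ties present; correction factor C = 1 - 18/(14^3 - 14) = 0.993407. Corrected H = 7.584524 / 0.993407 = 7.634864.
Step 5: Under H0, H ~ chi^2(3); p-value = 0.054193.
Step 6: alpha = 0.05. fail to reject H0.

H = 7.6349, df = 3, p = 0.054193, fail to reject H0.


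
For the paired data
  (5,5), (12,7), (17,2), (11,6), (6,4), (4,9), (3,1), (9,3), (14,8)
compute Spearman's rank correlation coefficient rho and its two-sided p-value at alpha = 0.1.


Step 1: Rank x and y separately (midranks; no ties here).
rank(x): 5->3, 12->7, 17->9, 11->6, 6->4, 4->2, 3->1, 9->5, 14->8
rank(y): 5->5, 7->7, 2->2, 6->6, 4->4, 9->9, 1->1, 3->3, 8->8
Step 2: d_i = R_x(i) - R_y(i); compute d_i^2.
  (3-5)^2=4, (7-7)^2=0, (9-2)^2=49, (6-6)^2=0, (4-4)^2=0, (2-9)^2=49, (1-1)^2=0, (5-3)^2=4, (8-8)^2=0
sum(d^2) = 106.
Step 3: rho = 1 - 6*106 / (9*(9^2 - 1)) = 1 - 636/720 = 0.116667.
Step 4: Under H0, t = rho * sqrt((n-2)/(1-rho^2)) = 0.3108 ~ t(7).
Step 5: Two-sided p-value from the t-distribution with 7 df = 0.765008.
Step 6: alpha = 0.1. fail to reject H0.

rho = 0.1167, p = 0.765008, fail to reject H0 at alpha = 0.1.


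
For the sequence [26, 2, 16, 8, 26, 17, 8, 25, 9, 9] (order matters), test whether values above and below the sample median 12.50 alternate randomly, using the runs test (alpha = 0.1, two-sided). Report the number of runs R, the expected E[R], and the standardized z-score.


Step 1: Compute median = 12.50; label A = above, B = below.
Labels in order: ABABAABABB  (n_A = 5, n_B = 5)
Step 2: Count runs R = 8.
Step 3: Under H0 (random ordering), E[R] = 2*n_A*n_B/(n_A+n_B) + 1 = 2*5*5/10 + 1 = 6.0000.
        Var[R] = 2*n_A*n_B*(2*n_A*n_B - n_A - n_B) / ((n_A+n_B)^2 * (n_A+n_B-1)) = 2000/900 = 2.2222.
        SD[R] = 1.4907.
Step 4: Continuity-corrected z = (R - 0.5 - E[R]) / SD[R] = (8 - 0.5 - 6.0000) / 1.4907 = 1.0062.
Step 5: Two-sided p-value via normal approximation = 2*(1 - Phi(|z|)) = 0.314305.
Step 6: alpha = 0.1. fail to reject H0.

R = 8, z = 1.0062, p = 0.314305, fail to reject H0.


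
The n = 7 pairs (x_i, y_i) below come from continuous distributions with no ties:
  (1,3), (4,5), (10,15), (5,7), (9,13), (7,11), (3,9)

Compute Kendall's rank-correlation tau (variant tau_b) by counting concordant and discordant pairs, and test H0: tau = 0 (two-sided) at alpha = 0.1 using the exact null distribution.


Step 1: Enumerate the 21 unordered pairs (i,j) with i<j and classify each by sign(x_j-x_i) * sign(y_j-y_i).
  (1,2):dx=+3,dy=+2->C; (1,3):dx=+9,dy=+12->C; (1,4):dx=+4,dy=+4->C; (1,5):dx=+8,dy=+10->C
  (1,6):dx=+6,dy=+8->C; (1,7):dx=+2,dy=+6->C; (2,3):dx=+6,dy=+10->C; (2,4):dx=+1,dy=+2->C
  (2,5):dx=+5,dy=+8->C; (2,6):dx=+3,dy=+6->C; (2,7):dx=-1,dy=+4->D; (3,4):dx=-5,dy=-8->C
  (3,5):dx=-1,dy=-2->C; (3,6):dx=-3,dy=-4->C; (3,7):dx=-7,dy=-6->C; (4,5):dx=+4,dy=+6->C
  (4,6):dx=+2,dy=+4->C; (4,7):dx=-2,dy=+2->D; (5,6):dx=-2,dy=-2->C; (5,7):dx=-6,dy=-4->C
  (6,7):dx=-4,dy=-2->C
Step 2: C = 19, D = 2, total pairs = 21.
Step 3: tau = (C - D)/(n(n-1)/2) = (19 - 2)/21 = 0.809524.
Step 4: Exact two-sided p-value (enumerate n! = 5040 permutations of y under H0): p = 0.010714.
Step 5: alpha = 0.1. reject H0.

tau_b = 0.8095 (C=19, D=2), p = 0.010714, reject H0.


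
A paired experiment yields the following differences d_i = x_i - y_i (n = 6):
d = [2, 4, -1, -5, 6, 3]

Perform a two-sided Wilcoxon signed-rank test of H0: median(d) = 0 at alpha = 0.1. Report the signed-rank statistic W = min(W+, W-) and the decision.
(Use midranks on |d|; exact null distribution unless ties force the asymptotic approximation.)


Step 1: Drop any zero differences (none here) and take |d_i|.
|d| = [2, 4, 1, 5, 6, 3]
Step 2: Midrank |d_i| (ties get averaged ranks).
ranks: |2|->2, |4|->4, |1|->1, |5|->5, |6|->6, |3|->3
Step 3: Attach original signs; sum ranks with positive sign and with negative sign.
W+ = 2 + 4 + 6 + 3 = 15
W- = 1 + 5 = 6
(Check: W+ + W- = 21 should equal n(n+1)/2 = 21.)
Step 4: Test statistic W = min(W+, W-) = 6.
Step 5: No ties, so the exact null distribution over the 2^6 = 64 sign assignments gives the two-sided p-value = 0.437500.
Step 6: alpha = 0.1. fail to reject H0.

W+ = 15, W- = 6, W = min = 6, p = 0.437500, fail to reject H0.


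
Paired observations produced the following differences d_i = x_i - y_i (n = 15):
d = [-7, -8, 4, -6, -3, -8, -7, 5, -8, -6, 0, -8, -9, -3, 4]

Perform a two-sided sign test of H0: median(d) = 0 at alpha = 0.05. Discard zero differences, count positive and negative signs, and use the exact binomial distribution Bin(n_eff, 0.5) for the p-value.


Step 1: Discard zero differences. Original n = 15; n_eff = number of nonzero differences = 14.
Nonzero differences (with sign): -7, -8, +4, -6, -3, -8, -7, +5, -8, -6, -8, -9, -3, +4
Step 2: Count signs: positive = 3, negative = 11.
Step 3: Under H0: P(positive) = 0.5, so the number of positives S ~ Bin(14, 0.5).
Step 4: Two-sided exact p-value = sum of Bin(14,0.5) probabilities at or below the observed probability = 0.057373.
Step 5: alpha = 0.05. fail to reject H0.

n_eff = 14, pos = 3, neg = 11, p = 0.057373, fail to reject H0.


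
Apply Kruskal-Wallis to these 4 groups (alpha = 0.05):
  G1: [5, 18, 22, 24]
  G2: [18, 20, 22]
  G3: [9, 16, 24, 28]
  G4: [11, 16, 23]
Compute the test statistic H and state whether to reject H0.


Step 1: Combine all N = 14 observations and assign midranks.
sorted (value, group, rank): (5,G1,1), (9,G3,2), (11,G4,3), (16,G3,4.5), (16,G4,4.5), (18,G1,6.5), (18,G2,6.5), (20,G2,8), (22,G1,9.5), (22,G2,9.5), (23,G4,11), (24,G1,12.5), (24,G3,12.5), (28,G3,14)
Step 2: Sum ranks within each group.
R_1 = 29.5 (n_1 = 4)
R_2 = 24 (n_2 = 3)
R_3 = 33 (n_3 = 4)
R_4 = 18.5 (n_4 = 3)
Step 3: H = 12/(N(N+1)) * sum(R_i^2/n_i) - 3(N+1)
     = 12/(14*15) * (29.5^2/4 + 24^2/3 + 33^2/4 + 18.5^2/3) - 3*15
     = 0.057143 * 795.896 - 45
     = 0.479762.
Step 4: Ties present; correction factor C = 1 - 24/(14^3 - 14) = 0.991209. Corrected H = 0.479762 / 0.991209 = 0.484017.
Step 5: Under H0, H ~ chi^2(3); p-value = 0.922389.
Step 6: alpha = 0.05. fail to reject H0.

H = 0.4840, df = 3, p = 0.922389, fail to reject H0.


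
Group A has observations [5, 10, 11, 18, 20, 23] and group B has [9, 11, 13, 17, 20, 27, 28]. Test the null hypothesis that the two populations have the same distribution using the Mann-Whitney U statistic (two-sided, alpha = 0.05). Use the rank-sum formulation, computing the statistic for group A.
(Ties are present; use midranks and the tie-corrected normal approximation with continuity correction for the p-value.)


Step 1: Combine and sort all 13 observations; assign midranks.
sorted (value, group): (5,X), (9,Y), (10,X), (11,X), (11,Y), (13,Y), (17,Y), (18,X), (20,X), (20,Y), (23,X), (27,Y), (28,Y)
ranks: 5->1, 9->2, 10->3, 11->4.5, 11->4.5, 13->6, 17->7, 18->8, 20->9.5, 20->9.5, 23->11, 27->12, 28->13
Step 2: Rank sum for X: R1 = 1 + 3 + 4.5 + 8 + 9.5 + 11 = 37.
Step 3: U_X = R1 - n1(n1+1)/2 = 37 - 6*7/2 = 37 - 21 = 16.
       U_Y = n1*n2 - U_X = 42 - 16 = 26.
Step 4: Ties are present, so use the tie-corrected normal approximation (with continuity correction) for the p-value.
Step 5: p-value = 0.519167; compare to alpha = 0.05. fail to reject H0.

U_X = 16, p = 0.519167, fail to reject H0 at alpha = 0.05.


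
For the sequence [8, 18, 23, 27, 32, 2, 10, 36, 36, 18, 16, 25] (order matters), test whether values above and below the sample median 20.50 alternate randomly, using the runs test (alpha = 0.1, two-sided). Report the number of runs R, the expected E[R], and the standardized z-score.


Step 1: Compute median = 20.50; label A = above, B = below.
Labels in order: BBAAABBAABBA  (n_A = 6, n_B = 6)
Step 2: Count runs R = 6.
Step 3: Under H0 (random ordering), E[R] = 2*n_A*n_B/(n_A+n_B) + 1 = 2*6*6/12 + 1 = 7.0000.
        Var[R] = 2*n_A*n_B*(2*n_A*n_B - n_A - n_B) / ((n_A+n_B)^2 * (n_A+n_B-1)) = 4320/1584 = 2.7273.
        SD[R] = 1.6514.
Step 4: Continuity-corrected z = (R + 0.5 - E[R]) / SD[R] = (6 + 0.5 - 7.0000) / 1.6514 = -0.3028.
Step 5: Two-sided p-value via normal approximation = 2*(1 - Phi(|z|)) = 0.762069.
Step 6: alpha = 0.1. fail to reject H0.

R = 6, z = -0.3028, p = 0.762069, fail to reject H0.


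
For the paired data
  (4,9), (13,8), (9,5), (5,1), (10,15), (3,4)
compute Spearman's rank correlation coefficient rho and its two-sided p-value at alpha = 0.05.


Step 1: Rank x and y separately (midranks; no ties here).
rank(x): 4->2, 13->6, 9->4, 5->3, 10->5, 3->1
rank(y): 9->5, 8->4, 5->3, 1->1, 15->6, 4->2
Step 2: d_i = R_x(i) - R_y(i); compute d_i^2.
  (2-5)^2=9, (6-4)^2=4, (4-3)^2=1, (3-1)^2=4, (5-6)^2=1, (1-2)^2=1
sum(d^2) = 20.
Step 3: rho = 1 - 6*20 / (6*(6^2 - 1)) = 1 - 120/210 = 0.428571.
Step 4: Under H0, t = rho * sqrt((n-2)/(1-rho^2)) = 0.9487 ~ t(4).
Step 5: Two-sided p-value from the t-distribution with 4 df = 0.396501.
Step 6: alpha = 0.05. fail to reject H0.

rho = 0.4286, p = 0.396501, fail to reject H0 at alpha = 0.05.


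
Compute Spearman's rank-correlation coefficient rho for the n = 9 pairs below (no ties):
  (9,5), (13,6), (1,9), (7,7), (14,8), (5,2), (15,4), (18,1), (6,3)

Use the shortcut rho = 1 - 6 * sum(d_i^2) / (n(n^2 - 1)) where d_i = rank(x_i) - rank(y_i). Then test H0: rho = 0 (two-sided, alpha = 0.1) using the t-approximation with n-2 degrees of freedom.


Step 1: Rank x and y separately (midranks; no ties here).
rank(x): 9->5, 13->6, 1->1, 7->4, 14->7, 5->2, 15->8, 18->9, 6->3
rank(y): 5->5, 6->6, 9->9, 7->7, 8->8, 2->2, 4->4, 1->1, 3->3
Step 2: d_i = R_x(i) - R_y(i); compute d_i^2.
  (5-5)^2=0, (6-6)^2=0, (1-9)^2=64, (4-7)^2=9, (7-8)^2=1, (2-2)^2=0, (8-4)^2=16, (9-1)^2=64, (3-3)^2=0
sum(d^2) = 154.
Step 3: rho = 1 - 6*154 / (9*(9^2 - 1)) = 1 - 924/720 = -0.283333.
Step 4: Under H0, t = rho * sqrt((n-2)/(1-rho^2)) = -0.7817 ~ t(7).
Step 5: Two-sided p-value from the t-distribution with 7 df = 0.460030.
Step 6: alpha = 0.1. fail to reject H0.

rho = -0.2833, p = 0.460030, fail to reject H0 at alpha = 0.1.


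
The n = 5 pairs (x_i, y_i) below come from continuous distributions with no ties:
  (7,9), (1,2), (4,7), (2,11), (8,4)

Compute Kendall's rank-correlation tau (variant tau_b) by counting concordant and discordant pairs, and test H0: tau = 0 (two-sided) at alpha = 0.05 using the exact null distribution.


Step 1: Enumerate the 10 unordered pairs (i,j) with i<j and classify each by sign(x_j-x_i) * sign(y_j-y_i).
  (1,2):dx=-6,dy=-7->C; (1,3):dx=-3,dy=-2->C; (1,4):dx=-5,dy=+2->D; (1,5):dx=+1,dy=-5->D
  (2,3):dx=+3,dy=+5->C; (2,4):dx=+1,dy=+9->C; (2,5):dx=+7,dy=+2->C; (3,4):dx=-2,dy=+4->D
  (3,5):dx=+4,dy=-3->D; (4,5):dx=+6,dy=-7->D
Step 2: C = 5, D = 5, total pairs = 10.
Step 3: tau = (C - D)/(n(n-1)/2) = (5 - 5)/10 = 0.000000.
Step 4: Exact two-sided p-value (enumerate n! = 120 permutations of y under H0): p = 1.000000.
Step 5: alpha = 0.05. fail to reject H0.

tau_b = 0.0000 (C=5, D=5), p = 1.000000, fail to reject H0.


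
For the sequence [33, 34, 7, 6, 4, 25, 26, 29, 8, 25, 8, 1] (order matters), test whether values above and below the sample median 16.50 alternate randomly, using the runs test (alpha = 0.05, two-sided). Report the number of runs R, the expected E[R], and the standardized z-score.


Step 1: Compute median = 16.50; label A = above, B = below.
Labels in order: AABBBAAABABB  (n_A = 6, n_B = 6)
Step 2: Count runs R = 6.
Step 3: Under H0 (random ordering), E[R] = 2*n_A*n_B/(n_A+n_B) + 1 = 2*6*6/12 + 1 = 7.0000.
        Var[R] = 2*n_A*n_B*(2*n_A*n_B - n_A - n_B) / ((n_A+n_B)^2 * (n_A+n_B-1)) = 4320/1584 = 2.7273.
        SD[R] = 1.6514.
Step 4: Continuity-corrected z = (R + 0.5 - E[R]) / SD[R] = (6 + 0.5 - 7.0000) / 1.6514 = -0.3028.
Step 5: Two-sided p-value via normal approximation = 2*(1 - Phi(|z|)) = 0.762069.
Step 6: alpha = 0.05. fail to reject H0.

R = 6, z = -0.3028, p = 0.762069, fail to reject H0.


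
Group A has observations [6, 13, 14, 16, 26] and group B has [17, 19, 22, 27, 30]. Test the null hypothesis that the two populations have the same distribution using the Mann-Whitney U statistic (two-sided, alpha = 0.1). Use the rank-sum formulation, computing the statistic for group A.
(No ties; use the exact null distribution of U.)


Step 1: Combine and sort all 10 observations; assign midranks.
sorted (value, group): (6,X), (13,X), (14,X), (16,X), (17,Y), (19,Y), (22,Y), (26,X), (27,Y), (30,Y)
ranks: 6->1, 13->2, 14->3, 16->4, 17->5, 19->6, 22->7, 26->8, 27->9, 30->10
Step 2: Rank sum for X: R1 = 1 + 2 + 3 + 4 + 8 = 18.
Step 3: U_X = R1 - n1(n1+1)/2 = 18 - 5*6/2 = 18 - 15 = 3.
       U_Y = n1*n2 - U_X = 25 - 3 = 22.
Step 4: No ties, so the exact null distribution of U (based on enumerating the C(10,5) = 252 equally likely rank assignments) gives the two-sided p-value.
Step 5: p-value = 0.055556; compare to alpha = 0.1. reject H0.

U_X = 3, p = 0.055556, reject H0 at alpha = 0.1.


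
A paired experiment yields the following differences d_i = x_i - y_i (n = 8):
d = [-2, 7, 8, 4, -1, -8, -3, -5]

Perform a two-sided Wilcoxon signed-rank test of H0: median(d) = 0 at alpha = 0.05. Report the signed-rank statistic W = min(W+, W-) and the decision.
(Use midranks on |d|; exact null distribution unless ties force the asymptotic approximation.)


Step 1: Drop any zero differences (none here) and take |d_i|.
|d| = [2, 7, 8, 4, 1, 8, 3, 5]
Step 2: Midrank |d_i| (ties get averaged ranks).
ranks: |2|->2, |7|->6, |8|->7.5, |4|->4, |1|->1, |8|->7.5, |3|->3, |5|->5
Step 3: Attach original signs; sum ranks with positive sign and with negative sign.
W+ = 6 + 7.5 + 4 = 17.5
W- = 2 + 1 + 7.5 + 3 + 5 = 18.5
(Check: W+ + W- = 36 should equal n(n+1)/2 = 36.)
Step 4: Test statistic W = min(W+, W-) = 17.5.
Step 5: Ties in |d|, so use the tie-corrected normal approximation.
        E[W] = n(n+1)/4 = 8*9/4 = 18.
        Tie groups: |d|=8 (t=2); sum(t^3 - t) = 6.
        Var[W] = n(n+1)(2n+1)/24 - sum(t^3-t)/48 = 1224/24 - 6/48 = 50.875.
        z = (W - E[W]) / sqrt(Var[W]) = (17.5 - 18) / 7.1327 = -0.0701.
        Two-sided p = 2*Phi(z) = 0.944114.
Step 6: alpha = 0.05. fail to reject H0.

W+ = 17.5, W- = 18.5, W = min = 17.5, p = 0.944114, fail to reject H0.


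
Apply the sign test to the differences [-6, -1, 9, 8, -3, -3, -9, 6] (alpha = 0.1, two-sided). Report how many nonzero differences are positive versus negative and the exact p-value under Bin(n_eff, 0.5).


Step 1: Discard zero differences. Original n = 8; n_eff = number of nonzero differences = 8.
Nonzero differences (with sign): -6, -1, +9, +8, -3, -3, -9, +6
Step 2: Count signs: positive = 3, negative = 5.
Step 3: Under H0: P(positive) = 0.5, so the number of positives S ~ Bin(8, 0.5).
Step 4: Two-sided exact p-value = sum of Bin(8,0.5) probabilities at or below the observed probability = 0.726562.
Step 5: alpha = 0.1. fail to reject H0.

n_eff = 8, pos = 3, neg = 5, p = 0.726562, fail to reject H0.


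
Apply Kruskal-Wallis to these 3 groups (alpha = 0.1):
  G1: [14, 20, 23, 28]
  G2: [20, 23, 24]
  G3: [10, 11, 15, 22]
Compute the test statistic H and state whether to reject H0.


Step 1: Combine all N = 11 observations and assign midranks.
sorted (value, group, rank): (10,G3,1), (11,G3,2), (14,G1,3), (15,G3,4), (20,G1,5.5), (20,G2,5.5), (22,G3,7), (23,G1,8.5), (23,G2,8.5), (24,G2,10), (28,G1,11)
Step 2: Sum ranks within each group.
R_1 = 28 (n_1 = 4)
R_2 = 24 (n_2 = 3)
R_3 = 14 (n_3 = 4)
Step 3: H = 12/(N(N+1)) * sum(R_i^2/n_i) - 3(N+1)
     = 12/(11*12) * (28^2/4 + 24^2/3 + 14^2/4) - 3*12
     = 0.090909 * 437 - 36
     = 3.727273.
Step 4: Ties present; correction factor C = 1 - 12/(11^3 - 11) = 0.990909. Corrected H = 3.727273 / 0.990909 = 3.761468.
Step 5: Under H0, H ~ chi^2(2); p-value = 0.152478.
Step 6: alpha = 0.1. fail to reject H0.

H = 3.7615, df = 2, p = 0.152478, fail to reject H0.


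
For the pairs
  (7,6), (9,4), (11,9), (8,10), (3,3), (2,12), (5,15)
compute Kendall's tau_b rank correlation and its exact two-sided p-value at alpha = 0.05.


Step 1: Enumerate the 21 unordered pairs (i,j) with i<j and classify each by sign(x_j-x_i) * sign(y_j-y_i).
  (1,2):dx=+2,dy=-2->D; (1,3):dx=+4,dy=+3->C; (1,4):dx=+1,dy=+4->C; (1,5):dx=-4,dy=-3->C
  (1,6):dx=-5,dy=+6->D; (1,7):dx=-2,dy=+9->D; (2,3):dx=+2,dy=+5->C; (2,4):dx=-1,dy=+6->D
  (2,5):dx=-6,dy=-1->C; (2,6):dx=-7,dy=+8->D; (2,7):dx=-4,dy=+11->D; (3,4):dx=-3,dy=+1->D
  (3,5):dx=-8,dy=-6->C; (3,6):dx=-9,dy=+3->D; (3,7):dx=-6,dy=+6->D; (4,5):dx=-5,dy=-7->C
  (4,6):dx=-6,dy=+2->D; (4,7):dx=-3,dy=+5->D; (5,6):dx=-1,dy=+9->D; (5,7):dx=+2,dy=+12->C
  (6,7):dx=+3,dy=+3->C
Step 2: C = 9, D = 12, total pairs = 21.
Step 3: tau = (C - D)/(n(n-1)/2) = (9 - 12)/21 = -0.142857.
Step 4: Exact two-sided p-value (enumerate n! = 5040 permutations of y under H0): p = 0.772619.
Step 5: alpha = 0.05. fail to reject H0.

tau_b = -0.1429 (C=9, D=12), p = 0.772619, fail to reject H0.


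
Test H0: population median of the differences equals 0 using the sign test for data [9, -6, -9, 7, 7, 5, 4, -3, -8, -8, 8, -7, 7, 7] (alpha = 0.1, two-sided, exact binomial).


Step 1: Discard zero differences. Original n = 14; n_eff = number of nonzero differences = 14.
Nonzero differences (with sign): +9, -6, -9, +7, +7, +5, +4, -3, -8, -8, +8, -7, +7, +7
Step 2: Count signs: positive = 8, negative = 6.
Step 3: Under H0: P(positive) = 0.5, so the number of positives S ~ Bin(14, 0.5).
Step 4: Two-sided exact p-value = sum of Bin(14,0.5) probabilities at or below the observed probability = 0.790527.
Step 5: alpha = 0.1. fail to reject H0.

n_eff = 14, pos = 8, neg = 6, p = 0.790527, fail to reject H0.


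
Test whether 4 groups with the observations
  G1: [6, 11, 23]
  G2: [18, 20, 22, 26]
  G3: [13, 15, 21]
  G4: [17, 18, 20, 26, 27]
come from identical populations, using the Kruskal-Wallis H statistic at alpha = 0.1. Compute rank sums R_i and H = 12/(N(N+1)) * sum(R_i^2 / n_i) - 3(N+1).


Step 1: Combine all N = 15 observations and assign midranks.
sorted (value, group, rank): (6,G1,1), (11,G1,2), (13,G3,3), (15,G3,4), (17,G4,5), (18,G2,6.5), (18,G4,6.5), (20,G2,8.5), (20,G4,8.5), (21,G3,10), (22,G2,11), (23,G1,12), (26,G2,13.5), (26,G4,13.5), (27,G4,15)
Step 2: Sum ranks within each group.
R_1 = 15 (n_1 = 3)
R_2 = 39.5 (n_2 = 4)
R_3 = 17 (n_3 = 3)
R_4 = 48.5 (n_4 = 5)
Step 3: H = 12/(N(N+1)) * sum(R_i^2/n_i) - 3(N+1)
     = 12/(15*16) * (15^2/3 + 39.5^2/4 + 17^2/3 + 48.5^2/5) - 3*16
     = 0.050000 * 1031.85 - 48
     = 3.592292.
Step 4: Ties present; correction factor C = 1 - 18/(15^3 - 15) = 0.994643. Corrected H = 3.592292 / 0.994643 = 3.611640.
Step 5: Under H0, H ~ chi^2(3); p-value = 0.306569.
Step 6: alpha = 0.1. fail to reject H0.

H = 3.6116, df = 3, p = 0.306569, fail to reject H0.


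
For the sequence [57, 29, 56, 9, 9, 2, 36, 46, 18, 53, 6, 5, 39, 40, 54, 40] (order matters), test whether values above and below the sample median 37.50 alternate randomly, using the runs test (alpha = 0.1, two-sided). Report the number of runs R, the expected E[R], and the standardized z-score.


Step 1: Compute median = 37.50; label A = above, B = below.
Labels in order: ABABBBBABABBAAAA  (n_A = 8, n_B = 8)
Step 2: Count runs R = 9.
Step 3: Under H0 (random ordering), E[R] = 2*n_A*n_B/(n_A+n_B) + 1 = 2*8*8/16 + 1 = 9.0000.
        Var[R] = 2*n_A*n_B*(2*n_A*n_B - n_A - n_B) / ((n_A+n_B)^2 * (n_A+n_B-1)) = 14336/3840 = 3.7333.
        SD[R] = 1.9322.
Step 4: R = E[R], so z = 0 with no continuity correction.
Step 5: Two-sided p-value via normal approximation = 2*(1 - Phi(|z|)) = 1.000000.
Step 6: alpha = 0.1. fail to reject H0.

R = 9, z = 0.0000, p = 1.000000, fail to reject H0.


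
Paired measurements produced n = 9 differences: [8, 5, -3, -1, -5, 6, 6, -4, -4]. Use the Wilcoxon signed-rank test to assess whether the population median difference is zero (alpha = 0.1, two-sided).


Step 1: Drop any zero differences (none here) and take |d_i|.
|d| = [8, 5, 3, 1, 5, 6, 6, 4, 4]
Step 2: Midrank |d_i| (ties get averaged ranks).
ranks: |8|->9, |5|->5.5, |3|->2, |1|->1, |5|->5.5, |6|->7.5, |6|->7.5, |4|->3.5, |4|->3.5
Step 3: Attach original signs; sum ranks with positive sign and with negative sign.
W+ = 9 + 5.5 + 7.5 + 7.5 = 29.5
W- = 2 + 1 + 5.5 + 3.5 + 3.5 = 15.5
(Check: W+ + W- = 45 should equal n(n+1)/2 = 45.)
Step 4: Test statistic W = min(W+, W-) = 15.5.
Step 5: Ties in |d|, so use the tie-corrected normal approximation.
        E[W] = n(n+1)/4 = 9*10/4 = 22.5.
        Tie groups: |d|=4 (t=2), |d|=5 (t=2), |d|=6 (t=2); sum(t^3 - t) = 18.
        Var[W] = n(n+1)(2n+1)/24 - sum(t^3-t)/48 = 1710/24 - 18/48 = 70.875.
        z = (W - E[W]) / sqrt(Var[W]) = (15.5 - 22.5) / 8.4187 = -0.8315.
        Two-sided p = 2*Phi(z) = 0.405703.
Step 6: alpha = 0.1. fail to reject H0.

W+ = 29.5, W- = 15.5, W = min = 15.5, p = 0.405703, fail to reject H0.


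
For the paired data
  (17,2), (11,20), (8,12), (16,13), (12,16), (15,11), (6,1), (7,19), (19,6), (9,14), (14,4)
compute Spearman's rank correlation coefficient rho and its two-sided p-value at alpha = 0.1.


Step 1: Rank x and y separately (midranks; no ties here).
rank(x): 17->10, 11->5, 8->3, 16->9, 12->6, 15->8, 6->1, 7->2, 19->11, 9->4, 14->7
rank(y): 2->2, 20->11, 12->6, 13->7, 16->9, 11->5, 1->1, 19->10, 6->4, 14->8, 4->3
Step 2: d_i = R_x(i) - R_y(i); compute d_i^2.
  (10-2)^2=64, (5-11)^2=36, (3-6)^2=9, (9-7)^2=4, (6-9)^2=9, (8-5)^2=9, (1-1)^2=0, (2-10)^2=64, (11-4)^2=49, (4-8)^2=16, (7-3)^2=16
sum(d^2) = 276.
Step 3: rho = 1 - 6*276 / (11*(11^2 - 1)) = 1 - 1656/1320 = -0.254545.
Step 4: Under H0, t = rho * sqrt((n-2)/(1-rho^2)) = -0.7896 ~ t(9).
Step 5: Two-sided p-value from the t-distribution with 9 df = 0.450037.
Step 6: alpha = 0.1. fail to reject H0.

rho = -0.2545, p = 0.450037, fail to reject H0 at alpha = 0.1.


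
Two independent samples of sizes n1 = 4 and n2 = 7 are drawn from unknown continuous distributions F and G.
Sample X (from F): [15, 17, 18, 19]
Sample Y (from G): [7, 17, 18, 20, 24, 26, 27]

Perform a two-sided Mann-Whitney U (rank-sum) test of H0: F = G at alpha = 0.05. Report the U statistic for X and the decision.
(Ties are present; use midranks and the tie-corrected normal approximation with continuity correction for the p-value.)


Step 1: Combine and sort all 11 observations; assign midranks.
sorted (value, group): (7,Y), (15,X), (17,X), (17,Y), (18,X), (18,Y), (19,X), (20,Y), (24,Y), (26,Y), (27,Y)
ranks: 7->1, 15->2, 17->3.5, 17->3.5, 18->5.5, 18->5.5, 19->7, 20->8, 24->9, 26->10, 27->11
Step 2: Rank sum for X: R1 = 2 + 3.5 + 5.5 + 7 = 18.
Step 3: U_X = R1 - n1(n1+1)/2 = 18 - 4*5/2 = 18 - 10 = 8.
       U_Y = n1*n2 - U_X = 28 - 8 = 20.
Step 4: Ties are present, so use the tie-corrected normal approximation (with continuity correction) for the p-value.
Step 5: p-value = 0.296412; compare to alpha = 0.05. fail to reject H0.

U_X = 8, p = 0.296412, fail to reject H0 at alpha = 0.05.
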